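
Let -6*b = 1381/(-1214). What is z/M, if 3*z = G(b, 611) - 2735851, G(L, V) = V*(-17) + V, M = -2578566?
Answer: 915209/2578566 ≈ 0.35493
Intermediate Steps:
b = 1381/7284 (b = -1381/(6*(-1214)) = -1381*(-1)/(6*1214) = -⅙*(-1381/1214) = 1381/7284 ≈ 0.18959)
G(L, V) = -16*V (G(L, V) = -17*V + V = -16*V)
z = -915209 (z = (-16*611 - 2735851)/3 = (-9776 - 2735851)/3 = (⅓)*(-2745627) = -915209)
z/M = -915209/(-2578566) = -915209*(-1/2578566) = 915209/2578566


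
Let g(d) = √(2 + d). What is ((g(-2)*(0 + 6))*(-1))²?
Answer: 0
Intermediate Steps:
((g(-2)*(0 + 6))*(-1))² = ((√(2 - 2)*(0 + 6))*(-1))² = ((√0*6)*(-1))² = ((0*6)*(-1))² = (0*(-1))² = 0² = 0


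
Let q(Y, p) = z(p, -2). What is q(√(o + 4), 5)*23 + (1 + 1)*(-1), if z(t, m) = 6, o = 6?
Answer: 136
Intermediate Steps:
q(Y, p) = 6
q(√(o + 4), 5)*23 + (1 + 1)*(-1) = 6*23 + (1 + 1)*(-1) = 138 + 2*(-1) = 138 - 2 = 136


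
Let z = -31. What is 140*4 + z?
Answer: 529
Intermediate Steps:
140*4 + z = 140*4 - 31 = 560 - 31 = 529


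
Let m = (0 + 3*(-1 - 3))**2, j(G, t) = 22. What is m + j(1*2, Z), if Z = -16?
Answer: 166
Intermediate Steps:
m = 144 (m = (0 + 3*(-4))**2 = (0 - 12)**2 = (-12)**2 = 144)
m + j(1*2, Z) = 144 + 22 = 166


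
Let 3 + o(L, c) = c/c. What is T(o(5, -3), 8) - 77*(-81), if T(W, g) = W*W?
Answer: 6241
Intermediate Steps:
o(L, c) = -2 (o(L, c) = -3 + c/c = -3 + 1 = -2)
T(W, g) = W²
T(o(5, -3), 8) - 77*(-81) = (-2)² - 77*(-81) = 4 + 6237 = 6241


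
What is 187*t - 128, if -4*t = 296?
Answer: -13966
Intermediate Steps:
t = -74 (t = -¼*296 = -74)
187*t - 128 = 187*(-74) - 128 = -13838 - 128 = -13966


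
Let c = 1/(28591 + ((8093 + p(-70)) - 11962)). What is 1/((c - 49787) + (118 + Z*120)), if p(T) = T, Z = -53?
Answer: -24652/1381226907 ≈ -1.7848e-5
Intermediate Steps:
c = 1/24652 (c = 1/(28591 + ((8093 - 70) - 11962)) = 1/(28591 + (8023 - 11962)) = 1/(28591 - 3939) = 1/24652 ≈ 4.0565e-5)
1/((c - 49787) + (118 + Z*120)) = 1/((1/24652 - 49787) + (118 - 53*120)) = 1/(-1227349123/24652 + (118 - 6360)) = 1/(-1227349123/24652 - 6242) = 1/(-1381226907/24652) = -24652/1381226907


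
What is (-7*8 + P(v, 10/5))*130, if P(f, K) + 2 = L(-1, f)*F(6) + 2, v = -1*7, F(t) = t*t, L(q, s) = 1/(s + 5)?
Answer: -9620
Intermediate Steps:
L(q, s) = 1/(5 + s)
F(t) = t²
v = -7
P(f, K) = 36/(5 + f) (P(f, K) = -2 + (6²/(5 + f) + 2) = -2 + (36/(5 + f) + 2) = -2 + (2 + 36/(5 + f)) = 36/(5 + f))
(-7*8 + P(v, 10/5))*130 = (-7*8 + 36/(5 - 7))*130 = (-56 + 36/(-2))*130 = (-56 + 36*(-½))*130 = (-56 - 18)*130 = -74*130 = -9620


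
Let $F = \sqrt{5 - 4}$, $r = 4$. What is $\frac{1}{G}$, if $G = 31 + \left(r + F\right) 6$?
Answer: $\frac{1}{61} \approx 0.016393$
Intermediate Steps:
$F = 1$ ($F = \sqrt{1} = 1$)
$G = 61$ ($G = 31 + \left(4 + 1\right) 6 = 31 + 5 \cdot 6 = 31 + 30 = 61$)
$\frac{1}{G} = \frac{1}{61}$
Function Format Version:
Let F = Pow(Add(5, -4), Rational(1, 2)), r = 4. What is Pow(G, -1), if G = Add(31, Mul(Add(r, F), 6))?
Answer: Rational(1, 61) ≈ 0.016393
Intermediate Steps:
F = 1 (F = Pow(1, Rational(1, 2)) = 1)
G = 61 (G = Add(31, Mul(Add(4, 1), 6)) = Add(31, Mul(5, 6)) = Add(31, 30) = 61)
Pow(G, -1) = Pow(61, -1) = Rational(1, 61)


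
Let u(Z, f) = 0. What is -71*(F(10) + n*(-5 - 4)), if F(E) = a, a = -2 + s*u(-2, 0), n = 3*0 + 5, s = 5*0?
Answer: 3337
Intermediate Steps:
s = 0
n = 5 (n = 0 + 5 = 5)
a = -2 (a = -2 + 0*0 = -2 + 0 = -2)
F(E) = -2
-71*(F(10) + n*(-5 - 4)) = -71*(-2 + 5*(-5 - 4)) = -71*(-2 + 5*(-9)) = -71*(-2 - 45) = -71*(-47) = 3337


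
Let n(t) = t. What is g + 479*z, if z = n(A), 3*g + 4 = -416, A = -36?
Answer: -17384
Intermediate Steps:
g = -140 (g = -4/3 + (⅓)*(-416) = -4/3 - 416/3 = -140)
z = -36
g + 479*z = -140 + 479*(-36) = -140 - 17244 = -17384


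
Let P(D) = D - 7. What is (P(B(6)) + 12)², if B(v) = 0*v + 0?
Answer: 25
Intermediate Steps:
B(v) = 0 (B(v) = 0 + 0 = 0)
P(D) = -7 + D
(P(B(6)) + 12)² = ((-7 + 0) + 12)² = (-7 + 12)² = 5² = 25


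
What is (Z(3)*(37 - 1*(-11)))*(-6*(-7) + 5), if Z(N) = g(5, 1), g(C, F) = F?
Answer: 2256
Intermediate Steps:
Z(N) = 1
(Z(3)*(37 - 1*(-11)))*(-6*(-7) + 5) = (1*(37 - 1*(-11)))*(-6*(-7) + 5) = (1*(37 + 11))*(42 + 5) = (1*48)*47 = 48*47 = 2256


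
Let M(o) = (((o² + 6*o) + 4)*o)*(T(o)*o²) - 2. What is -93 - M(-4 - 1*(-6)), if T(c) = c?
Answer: -411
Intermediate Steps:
M(o) = -2 + o⁴*(4 + o² + 6*o) (M(o) = (((o² + 6*o) + 4)*o)*(o*o²) - 2 = ((4 + o² + 6*o)*o)*o³ - 2 = (o*(4 + o² + 6*o))*o³ - 2 = o⁴*(4 + o² + 6*o) - 2 = -2 + o⁴*(4 + o² + 6*o))
-93 - M(-4 - 1*(-6)) = -93 - (-2 + (-4 - 1*(-6))⁶ + 4*(-4 - 1*(-6))⁴ + 6*(-4 - 1*(-6))⁵) = -93 - (-2 + (-4 + 6)⁶ + 4*(-4 + 6)⁴ + 6*(-4 + 6)⁵) = -93 - (-2 + 2⁶ + 4*2⁴ + 6*2⁵) = -93 - (-2 + 64 + 4*16 + 6*32) = -93 - (-2 + 64 + 64 + 192) = -93 - 1*318 = -93 - 318 = -411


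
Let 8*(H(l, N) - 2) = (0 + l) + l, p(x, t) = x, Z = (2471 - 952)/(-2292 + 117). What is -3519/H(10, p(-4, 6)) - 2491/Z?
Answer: 4230067/1519 ≈ 2784.8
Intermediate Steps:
Z = -1519/2175 (Z = 1519/(-2175) = 1519*(-1/2175) = -1519/2175 ≈ -0.69839)
H(l, N) = 2 + l/4 (H(l, N) = 2 + ((0 + l) + l)/8 = 2 + (l + l)/8 = 2 + (2*l)/8 = 2 + l/4)
-3519/H(10, p(-4, 6)) - 2491/Z = -3519/(2 + (¼)*10) - 2491/(-1519/2175) = -3519/(2 + 5/2) - 2491*(-2175/1519) = -3519/9/2 + 5417925/1519 = -3519*2/9 + 5417925/1519 = -782 + 5417925/1519 = 4230067/1519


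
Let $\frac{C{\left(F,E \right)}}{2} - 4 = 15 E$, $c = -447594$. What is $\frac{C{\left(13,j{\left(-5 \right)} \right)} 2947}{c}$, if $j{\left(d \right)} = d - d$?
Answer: $- \frac{1684}{31971} \approx -0.052673$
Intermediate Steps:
$j{\left(d \right)} = 0$
$C{\left(F,E \right)} = 8 + 30 E$ ($C{\left(F,E \right)} = 8 + 2 \cdot 15 E = 8 + 30 E$)
$\frac{C{\left(13,j{\left(-5 \right)} \right)} 2947}{c} = \frac{\left(8 + 30 \cdot 0\right) 2947}{-447594} = \left(8 + 0\right) 2947 \left(- \frac{1}{447594}\right) = 8 \cdot 2947 \left(- \frac{1}{447594}\right) = 23576 \left(- \frac{1}{447594}\right) = - \frac{1684}{31971}$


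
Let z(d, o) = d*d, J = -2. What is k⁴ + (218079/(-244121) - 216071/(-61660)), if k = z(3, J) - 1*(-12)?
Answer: 2927464720471111/15052500860 ≈ 1.9448e+5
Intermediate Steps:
z(d, o) = d²
k = 21 (k = 3² - 1*(-12) = 9 + 12 = 21)
k⁴ + (218079/(-244121) - 216071/(-61660)) = 21⁴ + (218079/(-244121) - 216071/(-61660)) = 194481 + (218079*(-1/244121) - 216071*(-1/61660)) = 194481 + (-218079/244121 + 216071/61660) = 194481 + 39300717451/15052500860 = 2927464720471111/15052500860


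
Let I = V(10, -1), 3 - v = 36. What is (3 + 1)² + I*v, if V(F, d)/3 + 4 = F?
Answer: -578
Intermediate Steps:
v = -33 (v = 3 - 1*36 = 3 - 36 = -33)
V(F, d) = -12 + 3*F
I = 18 (I = -12 + 3*10 = -12 + 30 = 18)
(3 + 1)² + I*v = (3 + 1)² + 18*(-33) = 4² - 594 = 16 - 594 = -578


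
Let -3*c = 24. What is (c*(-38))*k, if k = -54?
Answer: -16416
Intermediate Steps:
c = -8 (c = -⅓*24 = -8)
(c*(-38))*k = -8*(-38)*(-54) = 304*(-54) = -16416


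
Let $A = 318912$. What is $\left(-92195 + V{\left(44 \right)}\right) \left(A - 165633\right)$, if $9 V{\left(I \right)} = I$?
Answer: $-14130808041$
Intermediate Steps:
$V{\left(I \right)} = \frac{I}{9}$
$\left(-92195 + V{\left(44 \right)}\right) \left(A - 165633\right) = \left(-92195 + \frac{1}{9} \cdot 44\right) \left(318912 - 165633\right) = \left(-92195 + \frac{44}{9}\right) 153279 = \left(- \frac{829711}{9}\right) 153279 = -14130808041$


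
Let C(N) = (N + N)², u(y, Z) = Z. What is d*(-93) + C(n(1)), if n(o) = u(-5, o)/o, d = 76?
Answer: -7064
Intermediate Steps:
n(o) = 1 (n(o) = o/o = 1)
C(N) = 4*N² (C(N) = (2*N)² = 4*N²)
d*(-93) + C(n(1)) = 76*(-93) + 4*1² = -7068 + 4*1 = -7068 + 4 = -7064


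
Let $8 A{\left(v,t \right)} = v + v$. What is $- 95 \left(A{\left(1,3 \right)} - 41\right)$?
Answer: $\frac{15485}{4} \approx 3871.3$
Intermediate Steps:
$A{\left(v,t \right)} = \frac{v}{4}$ ($A{\left(v,t \right)} = \frac{v + v}{8} = \frac{2 v}{8} = \frac{v}{4}$)
$- 95 \left(A{\left(1,3 \right)} - 41\right) = - 95 \left(\frac{1}{4} \cdot 1 - 41\right) = - 95 \left(\frac{1}{4} - 41\right) = \left(-95\right) \left(- \frac{163}{4}\right) = \frac{15485}{4}$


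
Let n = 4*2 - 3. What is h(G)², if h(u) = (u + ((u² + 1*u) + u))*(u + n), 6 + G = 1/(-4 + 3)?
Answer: 3136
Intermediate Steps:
n = 5 (n = 8 - 3 = 5)
G = -7 (G = -6 + 1/(-4 + 3) = -6 + 1/(-1) = -6 - 1 = -7)
h(u) = (5 + u)*(u² + 3*u) (h(u) = (u + ((u² + 1*u) + u))*(u + 5) = (u + ((u² + u) + u))*(5 + u) = (u + ((u + u²) + u))*(5 + u) = (u + (u² + 2*u))*(5 + u) = (u² + 3*u)*(5 + u) = (5 + u)*(u² + 3*u))
h(G)² = (-7*(15 + (-7)² + 8*(-7)))² = (-7*(15 + 49 - 56))² = (-7*8)² = (-56)² = 3136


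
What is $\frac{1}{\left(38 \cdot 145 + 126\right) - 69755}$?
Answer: $- \frac{1}{64119} \approx -1.5596 \cdot 10^{-5}$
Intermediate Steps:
$\frac{1}{\left(38 \cdot 145 + 126\right) - 69755} = \frac{1}{\left(5510 + 126\right) - 69755} = \frac{1}{5636 - 69755} = \frac{1}{-64119} = - \frac{1}{64119}$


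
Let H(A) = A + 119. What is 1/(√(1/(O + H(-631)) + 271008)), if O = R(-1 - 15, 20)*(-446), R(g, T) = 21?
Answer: √26443574153194/2677017023 ≈ 0.0019209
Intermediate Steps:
O = -9366 (O = 21*(-446) = -9366)
H(A) = 119 + A
1/(√(1/(O + H(-631)) + 271008)) = 1/(√(1/(-9366 + (119 - 631)) + 271008)) = 1/(√(1/(-9366 - 512) + 271008)) = 1/(√(1/(-9878) + 271008)) = 1/(√(-1/9878 + 271008)) = 1/(√(2677017023/9878)) = 1/(√26443574153194/9878) = √26443574153194/2677017023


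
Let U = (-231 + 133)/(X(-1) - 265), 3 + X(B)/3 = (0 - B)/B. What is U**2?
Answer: 9604/76729 ≈ 0.12517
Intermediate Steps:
X(B) = -12 (X(B) = -9 + 3*((0 - B)/B) = -9 + 3*((-B)/B) = -9 + 3*(-1) = -9 - 3 = -12)
U = 98/277 (U = (-231 + 133)/(-12 - 265) = -98/(-277) = -98*(-1/277) = 98/277 ≈ 0.35379)
U**2 = (98/277)**2 = 9604/76729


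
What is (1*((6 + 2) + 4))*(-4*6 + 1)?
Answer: -276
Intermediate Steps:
(1*((6 + 2) + 4))*(-4*6 + 1) = (1*(8 + 4))*(-24 + 1) = (1*12)*(-23) = 12*(-23) = -276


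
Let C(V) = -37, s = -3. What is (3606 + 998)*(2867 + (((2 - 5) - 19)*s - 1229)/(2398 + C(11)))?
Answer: 31159061696/2361 ≈ 1.3197e+7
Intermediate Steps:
(3606 + 998)*(2867 + (((2 - 5) - 19)*s - 1229)/(2398 + C(11))) = (3606 + 998)*(2867 + (((2 - 5) - 19)*(-3) - 1229)/(2398 - 37)) = 4604*(2867 + ((-3 - 19)*(-3) - 1229)/2361) = 4604*(2867 + (-22*(-3) - 1229)*(1/2361)) = 4604*(2867 + (66 - 1229)*(1/2361)) = 4604*(2867 - 1163*1/2361) = 4604*(2867 - 1163/2361) = 4604*(6767824/2361) = 31159061696/2361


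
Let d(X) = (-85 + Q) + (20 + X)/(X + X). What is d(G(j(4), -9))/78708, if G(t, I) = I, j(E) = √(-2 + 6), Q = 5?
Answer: -1451/1416744 ≈ -0.0010242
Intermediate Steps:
j(E) = 2 (j(E) = √4 = 2)
d(X) = -80 + (20 + X)/(2*X) (d(X) = (-85 + 5) + (20 + X)/(X + X) = -80 + (20 + X)/((2*X)) = -80 + (20 + X)*(1/(2*X)) = -80 + (20 + X)/(2*X))
d(G(j(4), -9))/78708 = (-159/2 + 10/(-9))/78708 = (-159/2 + 10*(-⅑))*(1/78708) = (-159/2 - 10/9)*(1/78708) = -1451/18*1/78708 = -1451/1416744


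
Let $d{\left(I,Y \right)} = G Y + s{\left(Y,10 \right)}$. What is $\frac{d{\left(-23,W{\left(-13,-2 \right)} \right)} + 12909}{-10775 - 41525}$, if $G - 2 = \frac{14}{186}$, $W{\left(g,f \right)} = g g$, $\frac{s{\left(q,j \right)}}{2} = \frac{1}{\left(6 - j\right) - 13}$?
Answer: $- \frac{5240858}{20671575} \approx -0.25353$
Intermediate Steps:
$s{\left(q,j \right)} = \frac{2}{-7 - j}$ ($s{\left(q,j \right)} = \frac{2}{\left(6 - j\right) - 13} = \frac{2}{-7 - j}$)
$W{\left(g,f \right)} = g^{2}$
$G = \frac{193}{93}$ ($G = 2 + \frac{14}{186} = 2 + 14 \cdot \frac{1}{186} = 2 + \frac{7}{93} = \frac{193}{93} \approx 2.0753$)
$d{\left(I,Y \right)} = - \frac{2}{17} + \frac{193 Y}{93}$ ($d{\left(I,Y \right)} = \frac{193 Y}{93} - \frac{2}{7 + 10} = \frac{193 Y}{93} - \frac{2}{17} = - \frac{2}{17} + \frac{193 Y}{93}$)
$\frac{d{\left(-23,W{\left(-13,-2 \right)} \right)} + 12909}{-10775 - 41525} = \frac{\left(- \frac{2}{17} + \frac{193 \left(-13\right)^{2}}{93}\right) + 12909}{-10775 - 41525} = \frac{\left(- \frac{2}{17} + \frac{193}{93} \cdot 169\right) + 12909}{-52300} = \left(\left(- \frac{2}{17} + \frac{32617}{93}\right) + 12909\right) \left(- \frac{1}{52300}\right) = \left(\frac{554303}{1581} + 12909\right) \left(- \frac{1}{52300}\right) = \frac{20963432}{1581} \left(- \frac{1}{52300}\right) = - \frac{5240858}{20671575}$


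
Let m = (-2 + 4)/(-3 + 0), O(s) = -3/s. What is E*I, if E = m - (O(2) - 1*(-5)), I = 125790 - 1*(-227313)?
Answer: -2942525/2 ≈ -1.4713e+6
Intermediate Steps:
m = -⅔ (m = 2/(-3) = 2*(-⅓) = -⅔ ≈ -0.66667)
I = 353103 (I = 125790 + 227313 = 353103)
E = -25/6 (E = -⅔ - (-3/2 - 1*(-5)) = -⅔ - (-3*½ + 5) = -⅔ - (-3/2 + 5) = -⅔ - 1*7/2 = -⅔ - 7/2 = -25/6 ≈ -4.1667)
E*I = -25/6*353103 = -2942525/2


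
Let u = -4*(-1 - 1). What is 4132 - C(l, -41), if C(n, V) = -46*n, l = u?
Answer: 4500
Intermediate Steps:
u = 8 (u = -4*(-2) = 8)
l = 8
4132 - C(l, -41) = 4132 - (-46)*8 = 4132 - 1*(-368) = 4132 + 368 = 4500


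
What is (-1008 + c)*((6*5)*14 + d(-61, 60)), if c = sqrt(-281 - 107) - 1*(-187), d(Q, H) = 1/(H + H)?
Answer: -41379221/120 + 50401*I*sqrt(97)/60 ≈ -3.4483e+5 + 8273.2*I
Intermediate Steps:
d(Q, H) = 1/(2*H)
c = 187 + 2*I*sqrt(97) (c = sqrt(-388) + 187 = 2*I*sqrt(97) + 187 = 187 + 2*I*sqrt(97) ≈ 187.0 + 19.698*I)
(-1008 + c)*((6*5)*14 + d(-61, 60)) = (-1008 + (187 + 2*I*sqrt(97)))*((6*5)*14 + (1/2)/60) = (-821 + 2*I*sqrt(97))*(30*14 + (1/2)*(1/60)) = (-821 + 2*I*sqrt(97))*(420 + 1/120) = (-821 + 2*I*sqrt(97))*(50401/120) = -41379221/120 + 50401*I*sqrt(97)/60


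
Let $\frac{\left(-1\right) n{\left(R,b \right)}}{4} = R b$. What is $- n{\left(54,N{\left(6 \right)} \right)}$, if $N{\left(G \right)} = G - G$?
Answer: $0$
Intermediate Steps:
$N{\left(G \right)} = 0$
$n{\left(R,b \right)} = - 4 R b$
$- n{\left(54,N{\left(6 \right)} \right)} = - \left(-4\right) 54 \cdot 0 = \left(-1\right) 0 = 0$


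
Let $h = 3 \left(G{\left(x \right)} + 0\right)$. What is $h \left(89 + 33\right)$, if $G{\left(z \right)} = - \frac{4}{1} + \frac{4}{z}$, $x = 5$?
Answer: $- \frac{5856}{5} \approx -1171.2$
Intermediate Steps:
$G{\left(z \right)} = -4 + \frac{4}{z}$ ($G{\left(z \right)} = \left(-4\right) 1 + \frac{4}{z} = -4 + \frac{4}{z}$)
$h = - \frac{48}{5}$ ($h = 3 \left(\left(-4 + \frac{4}{5}\right) + 0\right) = 3 \left(- \frac{16}{5} + 0\right) = 3 \left(- \frac{16}{5}\right) = - \frac{48}{5} \approx -9.6$)
$h \left(89 + 33\right) = - \frac{48 \left(89 + 33\right)}{5} = \left(- \frac{48}{5}\right) 122 = - \frac{5856}{5}$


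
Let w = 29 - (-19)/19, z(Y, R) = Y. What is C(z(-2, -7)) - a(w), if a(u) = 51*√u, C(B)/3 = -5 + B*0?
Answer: -15 - 51*√30 ≈ -294.34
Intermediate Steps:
C(B) = -15 (C(B) = 3*(-5 + B*0) = 3*(-5 + 0) = 3*(-5) = -15)
w = 30 (w = 29 - (-19)/19 = 29 - 1*(-1) = 29 + 1 = 30)
C(z(-2, -7)) - a(w) = -15 - 51*√30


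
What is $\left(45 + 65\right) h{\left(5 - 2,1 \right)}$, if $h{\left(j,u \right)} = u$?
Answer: $110$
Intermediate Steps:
$\left(45 + 65\right) h{\left(5 - 2,1 \right)} = \left(45 + 65\right) 1 = 110 \cdot 1 = 110$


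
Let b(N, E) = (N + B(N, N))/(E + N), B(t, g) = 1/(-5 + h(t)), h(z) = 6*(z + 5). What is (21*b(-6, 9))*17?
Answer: -7973/11 ≈ -724.82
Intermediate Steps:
h(z) = 30 + 6*z (h(z) = 6*(5 + z) = 30 + 6*z)
B(t, g) = 1/(25 + 6*t) (B(t, g) = 1/(-5 + (30 + 6*t)) = 1/(25 + 6*t))
b(N, E) = (N + 1/(25 + 6*N))/(E + N)
(21*b(-6, 9))*17 = (21*((1 - 6*(25 + 6*(-6)))/((25 + 6*(-6))*(9 - 6))))*17 = (21*((1 - 6*(25 - 36))/((25 - 36)*3)))*17 = (21*((1/3)*(1 - 6*(-11))/(-11)))*17 = (21*(-1/11*1/3*(1 + 66)))*17 = (21*(-1/11*1/3*67))*17 = (21*(-67/33))*17 = -469/11*17 = -7973/11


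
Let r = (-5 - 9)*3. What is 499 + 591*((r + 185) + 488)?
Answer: 373420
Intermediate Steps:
r = -42 (r = -14*3 = -42)
499 + 591*((r + 185) + 488) = 499 + 591*((-42 + 185) + 488) = 499 + 591*(143 + 488) = 499 + 591*631 = 499 + 372921 = 373420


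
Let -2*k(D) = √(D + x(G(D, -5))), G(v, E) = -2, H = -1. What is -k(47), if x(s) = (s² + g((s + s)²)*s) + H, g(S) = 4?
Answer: √42/2 ≈ 3.2404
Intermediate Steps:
x(s) = -1 + s² + 4*s (x(s) = (s² + 4*s) - 1 = -1 + s² + 4*s)
k(D) = -√(-5 + D)/2 (k(D) = -√(D + (-1 + (-2)² + 4*(-2)))/2 = -√(D + (-1 + 4 - 8))/2 = -√(D - 5)/2 = -√(-5 + D)/2)
-k(47) = -(-1)*√(-5 + 47)/2 = -(-1)*√42/2 = √42/2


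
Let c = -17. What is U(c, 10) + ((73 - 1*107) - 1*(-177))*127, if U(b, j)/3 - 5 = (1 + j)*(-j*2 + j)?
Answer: 17846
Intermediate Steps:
U(b, j) = 15 - 3*j*(1 + j) (U(b, j) = 15 + 3*((1 + j)*(-j*2 + j)) = 15 + 3*((1 + j)*(-2*j + j)) = 15 + 3*((1 + j)*(-j)) = 15 + 3*(-j*(1 + j)) = 15 - 3*j*(1 + j))
U(c, 10) + ((73 - 1*107) - 1*(-177))*127 = (15 - 3*10 - 3*10**2) + ((73 - 1*107) - 1*(-177))*127 = (15 - 30 - 3*100) + ((73 - 107) + 177)*127 = (15 - 30 - 300) + (-34 + 177)*127 = -315 + 143*127 = -315 + 18161 = 17846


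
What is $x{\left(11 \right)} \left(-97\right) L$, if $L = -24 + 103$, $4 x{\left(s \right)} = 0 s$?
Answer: $0$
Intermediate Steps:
$x{\left(s \right)} = 0$ ($x{\left(s \right)} = \frac{0 s}{4} = \frac{1}{4} \cdot 0 = 0$)
$L = 79$
$x{\left(11 \right)} \left(-97\right) L = 0 \left(-97\right) 79 = 0 \cdot 79 = 0$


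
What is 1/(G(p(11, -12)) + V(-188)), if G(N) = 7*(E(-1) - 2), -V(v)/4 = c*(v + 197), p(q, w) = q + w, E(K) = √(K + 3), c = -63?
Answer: 23/51841 - √2/725774 ≈ 0.00044172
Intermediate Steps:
E(K) = √(3 + K)
V(v) = 49644 + 252*v (V(v) = -(-252)*(v + 197) = -(-252)*(197 + v) = -4*(-12411 - 63*v) = 49644 + 252*v)
G(N) = -14 + 7*√2 (G(N) = 7*(√(3 - 1) - 2) = 7*(√2 - 2) = 7*(-2 + √2) = -14 + 7*√2)
1/(G(p(11, -12)) + V(-188)) = 1/((-14 + 7*√2) + (49644 + 252*(-188))) = 1/((-14 + 7*√2) + (49644 - 47376)) = 1/((-14 + 7*√2) + 2268) = 1/(2254 + 7*√2)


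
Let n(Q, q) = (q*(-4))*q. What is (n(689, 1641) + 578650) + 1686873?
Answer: -8506001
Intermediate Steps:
n(Q, q) = -4*q² (n(Q, q) = (-4*q)*q = -4*q²)
(n(689, 1641) + 578650) + 1686873 = (-4*1641² + 578650) + 1686873 = (-4*2692881 + 578650) + 1686873 = (-10771524 + 578650) + 1686873 = -10192874 + 1686873 = -8506001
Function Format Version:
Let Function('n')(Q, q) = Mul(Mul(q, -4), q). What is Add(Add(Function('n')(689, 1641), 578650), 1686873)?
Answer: -8506001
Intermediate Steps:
Function('n')(Q, q) = Mul(-4, Pow(q, 2)) (Function('n')(Q, q) = Mul(Mul(-4, q), q) = Mul(-4, Pow(q, 2)))
Add(Add(Function('n')(689, 1641), 578650), 1686873) = Add(Add(Mul(-4, Pow(1641, 2)), 578650), 1686873) = Add(Add(Mul(-4, 2692881), 578650), 1686873) = Add(Add(-10771524, 578650), 1686873) = Add(-10192874, 1686873) = -8506001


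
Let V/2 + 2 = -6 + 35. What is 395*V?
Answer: 21330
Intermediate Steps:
V = 54 (V = -4 + 2*(-6 + 35) = -4 + 2*29 = -4 + 58 = 54)
395*V = 395*54 = 21330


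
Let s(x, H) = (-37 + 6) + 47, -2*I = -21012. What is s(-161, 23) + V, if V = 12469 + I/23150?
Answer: 144519128/11575 ≈ 12485.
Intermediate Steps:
I = 10506 (I = -½*(-21012) = 10506)
s(x, H) = 16 (s(x, H) = -31 + 47 = 16)
V = 144333928/11575 (V = 12469 + 10506/23150 = 12469 + 10506*(1/23150) = 12469 + 5253/11575 = 144333928/11575 ≈ 12469.)
s(-161, 23) + V = 16 + 144333928/11575 = 144519128/11575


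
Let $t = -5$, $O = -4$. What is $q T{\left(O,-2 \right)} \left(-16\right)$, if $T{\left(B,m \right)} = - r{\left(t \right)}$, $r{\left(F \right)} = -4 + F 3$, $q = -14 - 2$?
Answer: $4864$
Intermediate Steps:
$q = -16$
$r{\left(F \right)} = -4 + 3 F$
$T{\left(B,m \right)} = 19$ ($T{\left(B,m \right)} = - (-4 + 3 \left(-5\right)) = - (-4 - 15) = \left(-1\right) \left(-19\right) = 19$)
$q T{\left(O,-2 \right)} \left(-16\right) = \left(-16\right) 19 \left(-16\right) = \left(-304\right) \left(-16\right) = 4864$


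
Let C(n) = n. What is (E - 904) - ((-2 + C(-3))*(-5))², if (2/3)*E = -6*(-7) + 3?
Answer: -2923/2 ≈ -1461.5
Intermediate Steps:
E = 135/2 (E = 3*(-6*(-7) + 3)/2 = 3*(42 + 3)/2 = (3/2)*45 = 135/2 ≈ 67.500)
(E - 904) - ((-2 + C(-3))*(-5))² = (135/2 - 904) - ((-2 - 3)*(-5))² = -1673/2 - (-5*(-5))² = -1673/2 - 1*25² = -1673/2 - 1*625 = -1673/2 - 625 = -2923/2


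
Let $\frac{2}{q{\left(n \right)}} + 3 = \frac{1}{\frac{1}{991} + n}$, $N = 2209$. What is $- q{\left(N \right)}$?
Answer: $\frac{4378240}{6566369} \approx 0.66677$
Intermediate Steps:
$q{\left(n \right)} = \frac{2}{-3 + \frac{1}{\frac{1}{991} + n}}$
$- q{\left(N \right)} = - \frac{2 \left(-1 - 2189119\right)}{-988 + 2973 \cdot 2209} = - \frac{2 \left(-1 - 2189119\right)}{-988 + 6567357} = - \frac{2 \left(-2189120\right)}{6566369} = \left(-1\right) \left(- \frac{4378240}{6566369}\right) = \frac{4378240}{6566369}$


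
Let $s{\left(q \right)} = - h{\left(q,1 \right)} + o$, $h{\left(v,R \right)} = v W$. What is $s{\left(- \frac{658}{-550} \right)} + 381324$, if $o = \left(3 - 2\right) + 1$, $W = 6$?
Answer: $\frac{104862676}{275} \approx 3.8132 \cdot 10^{5}$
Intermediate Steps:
$o = 2$ ($o = 1 + 1 = 2$)
$h{\left(v,R \right)} = 6 v$ ($h{\left(v,R \right)} = v 6 = 6 v$)
$s{\left(q \right)} = 2 - 6 q$ ($s{\left(q \right)} = - 6 q + 2 = 2 - 6 q$)
$s{\left(- \frac{658}{-550} \right)} + 381324 = \left(2 - 6 \left(- \frac{658}{-550}\right)\right) + 381324 = \left(2 - 6 \left(\left(-658\right) \left(- \frac{1}{550}\right)\right)\right) + 381324 = \left(2 - \frac{1974}{275}\right) + 381324 = - \frac{1424}{275} + 381324 = \frac{104862676}{275}$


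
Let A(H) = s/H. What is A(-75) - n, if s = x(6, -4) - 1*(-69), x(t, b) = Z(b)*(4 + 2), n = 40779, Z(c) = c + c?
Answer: -1019482/25 ≈ -40779.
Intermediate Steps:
Z(c) = 2*c
x(t, b) = 12*b (x(t, b) = (2*b)*(4 + 2) = (2*b)*6 = 12*b)
s = 21 (s = 12*(-4) - 1*(-69) = -48 + 69 = 21)
A(H) = 21/H
A(-75) - n = 21/(-75) - 1*40779 = 21*(-1/75) - 40779 = -7/25 - 40779 = -1019482/25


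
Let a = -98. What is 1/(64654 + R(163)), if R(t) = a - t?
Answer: 1/64393 ≈ 1.5530e-5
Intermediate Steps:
R(t) = -98 - t
1/(64654 + R(163)) = 1/(64654 + (-98 - 1*163)) = 1/(64654 + (-98 - 163)) = 1/(64654 - 261) = 1/64393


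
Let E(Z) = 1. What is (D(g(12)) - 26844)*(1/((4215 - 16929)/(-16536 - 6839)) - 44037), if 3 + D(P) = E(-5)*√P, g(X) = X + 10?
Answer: 5010214371807/4238 - 559863043*√22/12714 ≈ 1.1820e+9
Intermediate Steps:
g(X) = 10 + X
D(P) = -3 + √P (D(P) = -3 + 1*√P = -3 + √P)
(D(g(12)) - 26844)*(1/((4215 - 16929)/(-16536 - 6839)) - 44037) = ((-3 + √(10 + 12)) - 26844)*(1/((4215 - 16929)/(-16536 - 6839)) - 44037) = ((-3 + √22) - 26844)*(1/(-12714/(-23375)) - 44037) = (-26847 + √22)*(1/(-12714*(-1/23375)) - 44037) = (-26847 + √22)*(1/(12714/23375) - 44037) = (-26847 + √22)*(23375/12714 - 44037) = (-26847 + √22)*(-559863043/12714) = 5010214371807/4238 - 559863043*√22/12714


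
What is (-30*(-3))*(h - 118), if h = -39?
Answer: -14130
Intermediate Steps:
(-30*(-3))*(h - 118) = (-30*(-3))*(-39 - 118) = 90*(-157) = -14130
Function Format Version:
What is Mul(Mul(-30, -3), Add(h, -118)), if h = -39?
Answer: -14130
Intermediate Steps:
Mul(Mul(-30, -3), Add(h, -118)) = Mul(Mul(-30, -3), Add(-39, -118)) = Mul(90, -157) = -14130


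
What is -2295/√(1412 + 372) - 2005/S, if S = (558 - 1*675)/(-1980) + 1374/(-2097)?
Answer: 308328900/91673 - 2295*√446/892 ≈ 3309.0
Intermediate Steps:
S = -91673/153780 (S = (558 - 675)*(-1/1980) + 1374*(-1/2097) = -117*(-1/1980) - 458/699 = 13/220 - 458/699 = -91673/153780 ≈ -0.59613)
-2295/√(1412 + 372) - 2005/S = -2295/√(1412 + 372) - 2005/(-91673/153780) = -2295*√446/892 - 2005*(-153780/91673) = -2295*√446/892 + 308328900/91673 = 308328900/91673 - 2295*√446/892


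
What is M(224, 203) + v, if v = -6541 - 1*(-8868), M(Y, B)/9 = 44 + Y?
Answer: 4739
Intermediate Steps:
M(Y, B) = 396 + 9*Y (M(Y, B) = 9*(44 + Y) = 396 + 9*Y)
v = 2327 (v = -6541 + 8868 = 2327)
M(224, 203) + v = (396 + 9*224) + 2327 = (396 + 2016) + 2327 = 2412 + 2327 = 4739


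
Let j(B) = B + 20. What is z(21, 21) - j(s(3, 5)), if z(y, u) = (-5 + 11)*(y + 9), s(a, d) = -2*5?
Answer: 170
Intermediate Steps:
s(a, d) = -10
j(B) = 20 + B
z(y, u) = 54 + 6*y (z(y, u) = 6*(9 + y) = 54 + 6*y)
z(21, 21) - j(s(3, 5)) = (54 + 6*21) - (20 - 10) = (54 + 126) - 1*10 = 180 - 10 = 170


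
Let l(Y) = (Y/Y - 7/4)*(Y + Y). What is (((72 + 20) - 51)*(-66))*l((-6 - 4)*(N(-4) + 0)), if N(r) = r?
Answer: 162360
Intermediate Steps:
l(Y) = -3*Y/2 (l(Y) = (1 - 7*¼)*(2*Y) = (1 - 7/4)*(2*Y) = -3*Y/2)
(((72 + 20) - 51)*(-66))*l((-6 - 4)*(N(-4) + 0)) = (((72 + 20) - 51)*(-66))*(-3*(-6 - 4)*(-4 + 0)/2) = ((92 - 51)*(-66))*(-(-15)*(-4)) = (41*(-66))*(-3/2*40) = -2706*(-60) = 162360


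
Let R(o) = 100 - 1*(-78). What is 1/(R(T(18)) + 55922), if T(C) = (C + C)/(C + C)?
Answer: 1/56100 ≈ 1.7825e-5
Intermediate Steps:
T(C) = 1 (T(C) = (2*C)/((2*C)) = (2*C)*(1/(2*C)) = 1)
R(o) = 178 (R(o) = 100 + 78 = 178)
1/(R(T(18)) + 55922) = 1/(178 + 55922) = 1/56100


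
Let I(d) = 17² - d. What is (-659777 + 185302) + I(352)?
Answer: -474538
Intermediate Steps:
I(d) = 289 - d
(-659777 + 185302) + I(352) = (-659777 + 185302) + (289 - 1*352) = -474475 + (289 - 352) = -474475 - 63 = -474538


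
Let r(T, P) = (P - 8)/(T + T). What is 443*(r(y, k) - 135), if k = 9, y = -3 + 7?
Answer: -477997/8 ≈ -59750.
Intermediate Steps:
y = 4
r(T, P) = (-8 + P)/(2*T) (r(T, P) = (-8 + P)/((2*T)) = (-8 + P)*(1/(2*T)) = (-8 + P)/(2*T))
443*(r(y, k) - 135) = 443*((1/2)*(-8 + 9)/4 - 135) = 443*((1/2)*(1/4)*1 - 135) = 443*(1/8 - 135) = 443*(-1079/8) = -477997/8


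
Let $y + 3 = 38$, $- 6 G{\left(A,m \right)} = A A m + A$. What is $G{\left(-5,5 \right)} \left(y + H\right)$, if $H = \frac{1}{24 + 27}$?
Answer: $- \frac{35720}{51} \approx -700.39$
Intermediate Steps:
$H = \frac{1}{51} \approx 0.019608$
$G{\left(A,m \right)} = - \frac{A}{6} - \frac{m A^{2}}{6}$ ($G{\left(A,m \right)} = - \frac{A A m + A}{6} = - \frac{A^{2} m + A}{6} = - \frac{m A^{2} + A}{6} = - \frac{A + m A^{2}}{6} = - \frac{A}{6} - \frac{m A^{2}}{6}$)
$y = 35$ ($y = -3 + 38 = 35$)
$G{\left(-5,5 \right)} \left(y + H\right) = \left(- \frac{1}{6}\right) \left(-5\right) \left(1 - 25\right) \left(35 + \frac{1}{51}\right) = \left(- \frac{1}{6}\right) \left(-5\right) \left(1 - 25\right) \frac{1786}{51} = \left(- \frac{1}{6}\right) \left(-5\right) \left(-24\right) \frac{1786}{51} = \left(-20\right) \frac{1786}{51} = - \frac{35720}{51}$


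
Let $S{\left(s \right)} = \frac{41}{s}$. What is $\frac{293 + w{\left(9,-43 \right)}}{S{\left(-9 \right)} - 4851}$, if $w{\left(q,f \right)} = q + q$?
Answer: $- \frac{2799}{43700} \approx -0.06405$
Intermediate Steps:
$w{\left(q,f \right)} = 2 q$
$\frac{293 + w{\left(9,-43 \right)}}{S{\left(-9 \right)} - 4851} = \frac{293 + 2 \cdot 9}{\frac{41}{-9} - 4851} = \frac{293 + 18}{41 \left(- \frac{1}{9}\right) - 4851} = \frac{311}{- \frac{41}{9} - 4851} = \frac{311}{- \frac{43700}{9}} = 311 \left(- \frac{9}{43700}\right) = - \frac{2799}{43700}$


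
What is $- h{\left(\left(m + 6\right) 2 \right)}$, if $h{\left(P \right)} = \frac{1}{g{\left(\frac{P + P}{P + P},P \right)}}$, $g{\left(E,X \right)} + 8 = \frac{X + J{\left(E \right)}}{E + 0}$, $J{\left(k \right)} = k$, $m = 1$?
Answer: $- \frac{1}{7} \approx -0.14286$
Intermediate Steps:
$g{\left(E,X \right)} = -8 + \frac{E + X}{E}$ ($g{\left(E,X \right)} = -8 + \frac{X + E}{E + 0} = -8 + \frac{E + X}{E}$)
$h{\left(P \right)} = \frac{1}{-7 + P}$ ($h{\left(P \right)} = \frac{1}{-7 + \frac{P}{\left(P + P\right) \frac{1}{P + P}}} = \frac{1}{-7 + \frac{P}{2 P \frac{1}{2 P}}} = \frac{1}{-7 + \frac{P}{1}} = \frac{1}{-7 + P 1} = \frac{1}{-7 + P}$)
$- h{\left(\left(m + 6\right) 2 \right)} = - \frac{1}{-7 + \left(1 + 6\right) 2} = - \frac{1}{-7 + 7 \cdot 2} = - \frac{1}{-7 + 14} = - \frac{1}{7}$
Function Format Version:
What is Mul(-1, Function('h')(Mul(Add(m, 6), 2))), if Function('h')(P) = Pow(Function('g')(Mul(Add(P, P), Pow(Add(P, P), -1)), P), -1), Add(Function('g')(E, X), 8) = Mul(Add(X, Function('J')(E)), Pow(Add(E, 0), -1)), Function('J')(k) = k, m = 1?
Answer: Rational(-1, 7) ≈ -0.14286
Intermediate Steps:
Function('g')(E, X) = Add(-8, Mul(Pow(E, -1), Add(E, X))) (Function('g')(E, X) = Add(-8, Mul(Add(X, E), Pow(Add(E, 0), -1))) = Add(-8, Mul(Add(E, X), Pow(E, -1))) = Add(-8, Mul(Pow(E, -1), Add(E, X))))
Function('h')(P) = Pow(Add(-7, P), -1) (Function('h')(P) = Pow(Add(-7, Mul(P, Pow(Mul(Add(P, P), Pow(Add(P, P), -1)), -1))), -1) = Pow(Add(-7, Mul(P, Pow(Mul(Mul(2, P), Pow(Mul(2, P), -1)), -1))), -1) = Pow(Add(-7, Mul(P, Pow(Mul(Mul(2, P), Mul(Rational(1, 2), Pow(P, -1))), -1))), -1) = Pow(Add(-7, Mul(P, Pow(1, -1))), -1) = Pow(Add(-7, Mul(P, 1)), -1) = Pow(Add(-7, P), -1))
Mul(-1, Function('h')(Mul(Add(m, 6), 2))) = Mul(-1, Pow(Add(-7, Mul(Add(1, 6), 2)), -1)) = Mul(-1, Pow(Add(-7, Mul(7, 2)), -1)) = Mul(-1, Pow(Add(-7, 14), -1)) = Mul(-1, Pow(7, -1)) = Mul(-1, Rational(1, 7)) = Rational(-1, 7)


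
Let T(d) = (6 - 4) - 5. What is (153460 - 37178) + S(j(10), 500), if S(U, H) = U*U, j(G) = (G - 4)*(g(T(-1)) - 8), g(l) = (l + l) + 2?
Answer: 121466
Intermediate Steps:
T(d) = -3 (T(d) = 2 - 5 = -3)
g(l) = 2 + 2*l (g(l) = 2*l + 2 = 2 + 2*l)
j(G) = 48 - 12*G (j(G) = (G - 4)*((2 + 2*(-3)) - 8) = (-4 + G)*((2 - 6) - 8) = (-4 + G)*(-4 - 8) = (-4 + G)*(-12) = 48 - 12*G)
S(U, H) = U**2
(153460 - 37178) + S(j(10), 500) = (153460 - 37178) + (48 - 12*10)**2 = 116282 + (48 - 120)**2 = 116282 + (-72)**2 = 116282 + 5184 = 121466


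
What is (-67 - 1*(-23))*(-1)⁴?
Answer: -44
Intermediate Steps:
(-67 - 1*(-23))*(-1)⁴ = (-67 + 23)*1 = -44*1 = -44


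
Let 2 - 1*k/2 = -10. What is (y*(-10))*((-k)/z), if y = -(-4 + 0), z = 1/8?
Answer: 7680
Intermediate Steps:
k = 24 (k = 4 - 2*(-10) = 4 + 20 = 24)
z = ⅛ ≈ 0.12500
y = 4 (y = -1*(-4) = 4)
(y*(-10))*((-k)/z) = (4*(-10))*((-1*24)/(⅛)) = -(-960)*8 = -40*(-192) = 7680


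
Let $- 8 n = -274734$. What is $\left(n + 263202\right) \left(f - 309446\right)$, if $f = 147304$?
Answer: $- \frac{96488677425}{2} \approx -4.8244 \cdot 10^{10}$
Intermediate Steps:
$n = \frac{137367}{4}$ ($n = \left(- \frac{1}{8}\right) \left(-274734\right) = \frac{137367}{4} \approx 34342.0$)
$\left(n + 263202\right) \left(f - 309446\right) = \left(\frac{137367}{4} + 263202\right) \left(147304 - 309446\right) = \frac{1190175}{4} \left(-162142\right) = - \frac{96488677425}{2}$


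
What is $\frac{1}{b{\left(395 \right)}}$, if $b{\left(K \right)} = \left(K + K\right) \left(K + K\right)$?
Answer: $\frac{1}{624100} \approx 1.6023 \cdot 10^{-6}$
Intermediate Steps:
$b{\left(K \right)} = 4 K^{2}$ ($b{\left(K \right)} = 2 K 2 K = 4 K^{2}$)
$\frac{1}{b{\left(395 \right)}} = \frac{1}{4 \cdot 395^{2}} = \frac{1}{4 \cdot 156025} = \frac{1}{624100}$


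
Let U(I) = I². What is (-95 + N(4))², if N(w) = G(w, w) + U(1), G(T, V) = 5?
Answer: 7921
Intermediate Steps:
N(w) = 6 (N(w) = 5 + 1² = 5 + 1 = 6)
(-95 + N(4))² = (-95 + 6)² = (-89)² = 7921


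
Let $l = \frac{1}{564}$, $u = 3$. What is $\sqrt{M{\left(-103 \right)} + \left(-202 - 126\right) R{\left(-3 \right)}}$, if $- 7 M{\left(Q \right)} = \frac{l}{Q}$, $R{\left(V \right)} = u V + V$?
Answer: $\frac{\sqrt{162713593353885}}{203322} \approx 62.738$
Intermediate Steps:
$R{\left(V \right)} = 4 V$ ($R{\left(V \right)} = 3 V + V = 4 V$)
$l = \frac{1}{564} \approx 0.0017731$
$M{\left(Q \right)} = - \frac{1}{3948 Q}$ ($M{\left(Q \right)} = - \frac{\frac{1}{564} \frac{1}{Q}}{7} = - \frac{1}{3948 Q}$)
$\sqrt{M{\left(-103 \right)} + \left(-202 - 126\right) R{\left(-3 \right)}} = \sqrt{- \frac{1}{3948 \left(-103\right)} + \left(-202 - 126\right) 4 \left(-3\right)} = \sqrt{\left(- \frac{1}{3948}\right) \left(- \frac{1}{103}\right) - -3936} = \sqrt{\frac{1}{406644} + 3936} = \sqrt{\frac{1600550785}{406644}} = \frac{\sqrt{162713593353885}}{203322}$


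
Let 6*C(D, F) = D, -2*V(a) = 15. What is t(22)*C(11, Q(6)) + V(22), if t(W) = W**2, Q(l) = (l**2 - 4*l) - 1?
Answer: 5279/6 ≈ 879.83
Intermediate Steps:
Q(l) = -1 + l**2 - 4*l
V(a) = -15/2 (V(a) = -1/2*15 = -15/2)
C(D, F) = D/6
t(22)*C(11, Q(6)) + V(22) = 22**2*((1/6)*11) - 15/2 = 484*(11/6) - 15/2 = 2662/3 - 15/2 = 5279/6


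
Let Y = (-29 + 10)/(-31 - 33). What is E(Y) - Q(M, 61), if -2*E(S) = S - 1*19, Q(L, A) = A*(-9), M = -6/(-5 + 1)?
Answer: 71469/128 ≈ 558.35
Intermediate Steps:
Y = 19/64 (Y = -19/(-64) = -19*(-1/64) = 19/64 ≈ 0.29688)
M = 3/2 (M = -6/((-4*1)) = -6/(-4) = -6*(-¼) = 3/2 ≈ 1.5000)
Q(L, A) = -9*A
E(S) = 19/2 - S/2 (E(S) = -(S - 1*19)/2 = -(S - 19)/2 = -(-19 + S)/2 = 19/2 - S/2)
E(Y) - Q(M, 61) = (19/2 - ½*19/64) - (-9)*61 = (19/2 - 19/128) - 1*(-549) = 1197/128 + 549 = 71469/128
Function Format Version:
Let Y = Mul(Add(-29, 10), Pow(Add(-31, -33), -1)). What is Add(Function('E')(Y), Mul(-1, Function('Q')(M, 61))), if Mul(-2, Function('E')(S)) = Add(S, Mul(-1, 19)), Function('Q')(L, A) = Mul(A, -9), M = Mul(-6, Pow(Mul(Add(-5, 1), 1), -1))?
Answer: Rational(71469, 128) ≈ 558.35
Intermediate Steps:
Y = Rational(19, 64) (Y = Mul(-19, Pow(-64, -1)) = Mul(-19, Rational(-1, 64)) = Rational(19, 64) ≈ 0.29688)
M = Rational(3, 2) (M = Mul(-6, Pow(Mul(-4, 1), -1)) = Mul(-6, Pow(-4, -1)) = Mul(-6, Rational(-1, 4)) = Rational(3, 2) ≈ 1.5000)
Function('Q')(L, A) = Mul(-9, A)
Function('E')(S) = Add(Rational(19, 2), Mul(Rational(-1, 2), S)) (Function('E')(S) = Mul(Rational(-1, 2), Add(S, Mul(-1, 19))) = Mul(Rational(-1, 2), Add(S, -19)) = Mul(Rational(-1, 2), Add(-19, S)) = Add(Rational(19, 2), Mul(Rational(-1, 2), S)))
Add(Function('E')(Y), Mul(-1, Function('Q')(M, 61))) = Add(Add(Rational(19, 2), Mul(Rational(-1, 2), Rational(19, 64))), Mul(-1, Mul(-9, 61))) = Add(Add(Rational(19, 2), Rational(-19, 128)), Mul(-1, -549)) = Add(Rational(1197, 128), 549) = Rational(71469, 128)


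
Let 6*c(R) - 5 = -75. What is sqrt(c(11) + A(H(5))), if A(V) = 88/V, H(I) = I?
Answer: sqrt(1335)/15 ≈ 2.4358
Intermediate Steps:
c(R) = -35/3 (c(R) = 5/6 + (1/6)*(-75) = 5/6 - 25/2 = -35/3)
sqrt(c(11) + A(H(5))) = sqrt(-35/3 + 88/5) = sqrt(89/15) = sqrt(1335)/15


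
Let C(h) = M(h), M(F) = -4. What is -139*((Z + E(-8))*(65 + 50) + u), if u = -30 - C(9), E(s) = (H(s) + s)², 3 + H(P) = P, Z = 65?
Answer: -6805996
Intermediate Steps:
H(P) = -3 + P
C(h) = -4
E(s) = (-3 + 2*s)² (E(s) = ((-3 + s) + s)² = (-3 + 2*s)²)
u = -26 (u = -30 - 1*(-4) = -30 + 4 = -26)
-139*((Z + E(-8))*(65 + 50) + u) = -139*((65 + (-3 + 2*(-8))²)*(65 + 50) - 26) = -139*((65 + (-3 - 16)²)*115 - 26) = -139*((65 + (-19)²)*115 - 26) = -139*((65 + 361)*115 - 26) = -139*(426*115 - 26) = -139*(48990 - 26) = -139*48964 = -6805996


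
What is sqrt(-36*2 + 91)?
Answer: sqrt(19) ≈ 4.3589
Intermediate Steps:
sqrt(-36*2 + 91) = sqrt(-72 + 91) = sqrt(19)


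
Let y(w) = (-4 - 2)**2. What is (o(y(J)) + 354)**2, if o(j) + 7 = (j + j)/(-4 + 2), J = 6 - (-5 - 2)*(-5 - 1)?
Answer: 96721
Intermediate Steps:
J = -36 (J = 6 - (-7)*(-6) = 6 - 1*42 = 6 - 42 = -36)
y(w) = 36 (y(w) = (-6)**2 = 36)
o(j) = -7 - j (o(j) = -7 + (j + j)/(-4 + 2) = -7 + (2*j)/(-2) = -7 + (2*j)*(-1/2) = -7 - j)
(o(y(J)) + 354)**2 = ((-7 - 1*36) + 354)**2 = ((-7 - 36) + 354)**2 = (-43 + 354)**2 = 311**2 = 96721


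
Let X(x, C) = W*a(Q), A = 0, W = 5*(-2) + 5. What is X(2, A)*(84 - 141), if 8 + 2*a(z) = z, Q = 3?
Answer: -1425/2 ≈ -712.50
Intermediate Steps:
W = -5 (W = -10 + 5 = -5)
a(z) = -4 + z/2
X(x, C) = 25/2 (X(x, C) = -5*(-4 + (½)*3) = -5*(-4 + 3/2) = -5*(-5/2) = 25/2)
X(2, A)*(84 - 141) = 25*(84 - 141)/2 = (25/2)*(-57) = -1425/2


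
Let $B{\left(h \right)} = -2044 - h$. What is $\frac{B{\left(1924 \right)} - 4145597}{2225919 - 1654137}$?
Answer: $- \frac{4149565}{571782} \approx -7.2572$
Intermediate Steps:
$\frac{B{\left(1924 \right)} - 4145597}{2225919 - 1654137} = \frac{\left(-2044 - 1924\right) - 4145597}{2225919 - 1654137} = \frac{\left(-2044 - 1924\right) - 4145597}{571782} = \left(-3968 - 4145597\right) \frac{1}{571782} = \left(-4149565\right) \frac{1}{571782} = - \frac{4149565}{571782}$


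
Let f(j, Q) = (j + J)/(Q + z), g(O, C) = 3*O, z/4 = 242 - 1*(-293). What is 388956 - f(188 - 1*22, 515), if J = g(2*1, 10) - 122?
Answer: 206535626/531 ≈ 3.8896e+5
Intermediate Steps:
z = 2140 (z = 4*(242 - 1*(-293)) = 4*(242 + 293) = 4*535 = 2140)
J = -116 (J = 3*(2*1) - 122 = 3*2 - 122 = 6 - 122 = -116)
f(j, Q) = (-116 + j)/(2140 + Q) (f(j, Q) = (j - 116)/(Q + 2140) = (-116 + j)/(2140 + Q))
388956 - f(188 - 1*22, 515) = 388956 - (-116 + (188 - 1*22))/(2140 + 515) = 388956 - (-116 + (188 - 22))/2655 = 388956 - (-116 + 166)/2655 = 388956 - 50/2655 = 388956 - 1*10/531 = 388956 - 10/531 = 206535626/531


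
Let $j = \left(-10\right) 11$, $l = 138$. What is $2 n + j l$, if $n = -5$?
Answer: $-15190$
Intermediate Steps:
$j = -110$
$2 n + j l = 2 \left(-5\right) - 15180 = -10 - 15180 = -15190$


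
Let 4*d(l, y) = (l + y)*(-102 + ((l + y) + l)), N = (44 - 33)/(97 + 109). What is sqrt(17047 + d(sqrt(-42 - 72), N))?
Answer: sqrt(2883719549 - 4321674*I*sqrt(114))/412 ≈ 130.34 - 1.0428*I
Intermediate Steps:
N = 11/206 ≈ 0.053398
d(l, y) = (l + y)*(-102 + y + 2*l)/4 (d(l, y) = ((l + y)*(-102 + ((l + y) + l)))/4 = ((l + y)*(-102 + (y + 2*l)))/4 = ((l + y)*(-102 + y + 2*l))/4 = (l + y)*(-102 + y + 2*l)/4)
sqrt(17047 + d(sqrt(-42 - 72), N)) = sqrt(17047 + ((sqrt(-42 - 72))**2/2 - 51*sqrt(-42 - 72)/2 - 51/2*11/206 + (11/206)**2/4 + (3/4)*sqrt(-42 - 72)*(11/206))) = sqrt(17047 + ((sqrt(-114))**2/2 - 51*I*sqrt(114)/2 - 561/412 + (1/4)*(121/42436) + (3/4)*sqrt(-114)*(11/206))) = sqrt(17047 + ((I*sqrt(114))**2/2 - 51*I*sqrt(114)/2 - 561/412 + 121/169744 + (3/4)*(I*sqrt(114))*(11/206))) = sqrt(17047 + ((1/2)*(-114) - 51*I*sqrt(114)/2 - 561/412 + 121/169744 + 33*I*sqrt(114)/824)) = sqrt(17047 + (-57 - 51*I*sqrt(114)/2 - 561/412 + 121/169744 + 33*I*sqrt(114)/824)) = sqrt(17047 + (-9906419/169744 - 20979*I*sqrt(114)/824)) = sqrt(2883719549/169744 - 20979*I*sqrt(114)/824)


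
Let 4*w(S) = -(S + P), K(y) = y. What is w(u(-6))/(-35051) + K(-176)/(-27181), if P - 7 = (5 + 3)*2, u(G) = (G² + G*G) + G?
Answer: 2463183/346444084 ≈ 0.0071099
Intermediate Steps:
u(G) = G + 2*G² (u(G) = (G² + G²) + G = 2*G² + G = G + 2*G²)
P = 23 (P = 7 + (5 + 3)*2 = 7 + 8*2 = 7 + 16 = 23)
w(S) = -23/4 - S/4 (w(S) = (-(S + 23))/4 = (-(23 + S))/4 = (-23 - S)/4 = -23/4 - S/4)
w(u(-6))/(-35051) + K(-176)/(-27181) = (-23/4 - (-3)*(1 + 2*(-6))/2)/(-35051) - 176/(-27181) = (-23/4 - (-3)*(1 - 12)/2)*(-1/35051) - 176*(-1/27181) = (-23/4 - (-3)*(-11)/2)*(-1/35051) + 16/2471 = (-23/4 - ¼*66)*(-1/35051) + 16/2471 = (-23/4 - 33/2)*(-1/35051) + 16/2471 = -89/4*(-1/35051) + 16/2471 = 89/140204 + 16/2471 = 2463183/346444084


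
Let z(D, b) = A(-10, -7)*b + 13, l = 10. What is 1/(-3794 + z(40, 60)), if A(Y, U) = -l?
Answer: -1/4381 ≈ -0.00022826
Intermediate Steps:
A(Y, U) = -10 (A(Y, U) = -1*10 = -10)
z(D, b) = 13 - 10*b (z(D, b) = -10*b + 13 = 13 - 10*b)
1/(-3794 + z(40, 60)) = 1/(-3794 + (13 - 10*60)) = 1/(-3794 + (13 - 600)) = 1/(-3794 - 587) = 1/(-4381) = -1/4381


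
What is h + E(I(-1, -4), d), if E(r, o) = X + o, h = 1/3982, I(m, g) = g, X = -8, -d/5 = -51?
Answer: 983555/3982 ≈ 247.00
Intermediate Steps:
d = 255 (d = -5*(-51) = 255)
h = 1/3982 ≈ 0.00025113
E(r, o) = -8 + o
h + E(I(-1, -4), d) = 1/3982 + (-8 + 255) = 1/3982 + 247 = 983555/3982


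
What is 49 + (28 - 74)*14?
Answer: -595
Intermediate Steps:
49 + (28 - 74)*14 = 49 - 46*14 = 49 - 644 = -595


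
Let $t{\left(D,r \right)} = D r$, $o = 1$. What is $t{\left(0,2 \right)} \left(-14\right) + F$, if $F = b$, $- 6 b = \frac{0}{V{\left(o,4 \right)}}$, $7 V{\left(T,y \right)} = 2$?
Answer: $0$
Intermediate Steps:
$V{\left(T,y \right)} = \frac{2}{7}$ ($V{\left(T,y \right)} = \frac{1}{7} \cdot 2 = \frac{2}{7}$)
$b = 0$ ($b = - \frac{0 \frac{1}{\frac{2}{7}}}{6} = - \frac{0 \cdot \frac{7}{2}}{6} = \left(- \frac{1}{6}\right) 0 = 0$)
$F = 0$
$t{\left(0,2 \right)} \left(-14\right) + F = 0 \cdot 2 \left(-14\right) + 0 = 0 \left(-14\right) + 0 = 0 + 0 = 0$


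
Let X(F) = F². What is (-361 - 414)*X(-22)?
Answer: -375100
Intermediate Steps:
(-361 - 414)*X(-22) = (-361 - 414)*(-22)² = -775*484 = -375100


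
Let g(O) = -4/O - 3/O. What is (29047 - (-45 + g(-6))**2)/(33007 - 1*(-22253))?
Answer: 976523/1989360 ≈ 0.49087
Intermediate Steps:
g(O) = -7/O
(29047 - (-45 + g(-6))**2)/(33007 - 1*(-22253)) = (29047 - (-45 - 7/(-6))**2)/(33007 - 1*(-22253)) = (29047 - (-45 - 7*(-1/6))**2)/(33007 + 22253) = (29047 - (-45 + 7/6)**2)/55260 = (29047 - (-263/6)**2)*(1/55260) = (29047 - 1*69169/36)*(1/55260) = (29047 - 69169/36)*(1/55260) = (976523/36)*(1/55260) = 976523/1989360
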